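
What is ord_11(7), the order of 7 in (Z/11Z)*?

10

The order of 7 must divide p − 1 = 10 = 2 · 5.
Divisors: 1, 2, 5, 10.
Check each in increasing order: 7^1 ≡ 7;  7^2 ≡ 5;  7^5 ≡ 10;  7^10 ≡ 1.
Smallest exponent giving 1 is 10.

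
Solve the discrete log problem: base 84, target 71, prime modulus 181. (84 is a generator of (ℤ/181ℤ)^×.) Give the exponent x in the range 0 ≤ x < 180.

Baby-step giant-step with m = ceil(sqrt(180)) = 14.
Baby table (84^j mod 181 for j=0..13):
  0:1  1:84  2:178  3:110  4:9  5:32  6:154  7:85
  8:81  9:107  10:119  11:41  12:5  13:58
Giant step factor: 84^(-14) ≡ 12 (mod 181).
Scan 71·12^i mod 181 for i = 0, 1, …:
  i=0: 71   i=1: 128   i=2: 88   i=3: 151
  i=4: 2   i=5: 24   i=6: 107
Match at i=6, j=9: x = 6·14 + 9 = 93.

93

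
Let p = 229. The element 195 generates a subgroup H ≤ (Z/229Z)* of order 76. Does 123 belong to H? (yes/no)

yes

123 ∈ ⟨195⟩ iff 123^76 ≡ 1 (mod 229), since |⟨195⟩| = 76.
123^76 mod 229 = 1.
Since 1 = 1, 123 lies in the subgroup.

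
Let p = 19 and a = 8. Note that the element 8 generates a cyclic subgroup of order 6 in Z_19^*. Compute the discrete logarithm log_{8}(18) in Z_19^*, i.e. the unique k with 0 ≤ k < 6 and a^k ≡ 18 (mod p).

Successive powers of 8 modulo 19:
  8^0=1  8^1=8  8^2=7  8^3=18
So 8^3 ≡ 18 (mod 19), giving k = 3.

3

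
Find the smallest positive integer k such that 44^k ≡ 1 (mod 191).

190

The order of 44 must divide p − 1 = 190 = 2 · 5 · 19.
Divisors: 1, 2, 5, 10, 19, 38, 95, 190.
Check each in increasing order: 44^1 ≡ 44;  44^2 ≡ 26;  44^5 ≡ 139;  44^10 ≡ 30;  44^19 ≡ 142;  44^38 ≡ 109;  44^95 ≡ 190;  44^190 ≡ 1.
Smallest exponent giving 1 is 190.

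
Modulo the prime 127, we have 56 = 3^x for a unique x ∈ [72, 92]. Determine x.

79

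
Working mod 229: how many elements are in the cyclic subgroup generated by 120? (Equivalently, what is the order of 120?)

76

The order of 120 must divide p − 1 = 228 = 2^2 · 3 · 19.
Divisors: 1, 2, 3, 4, 6, 12, 19, 38, 57, 76, 114, 228.
Check each in increasing order: 120^1 ≡ 120;  120^2 ≡ 202;  120^3 ≡ 195;  120^4 ≡ 42;  120^6 ≡ 11;  120^12 ≡ 121;  120^19 ≡ 107;  120^38 ≡ 228;  120^57 ≡ 122;  120^76 ≡ 1.
Smallest exponent giving 1 is 76.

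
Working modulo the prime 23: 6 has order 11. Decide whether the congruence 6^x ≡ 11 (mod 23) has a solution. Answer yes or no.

⟨6⟩ has order 11; its elements mod 23 are {1, 2, 3, 4, 6, 8, 9, 12, 13, 16, 18}.
11 is not in this set.

no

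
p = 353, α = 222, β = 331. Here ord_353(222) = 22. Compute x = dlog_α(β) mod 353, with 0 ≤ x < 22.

17

Successive powers of 222 modulo 353:
  222^0=1  222^1=222  222^2=217  222^3=166  222^4=140  222^5=16
  222^6=22  222^7=295  222^8=185  222^9=122  222^10=256  222^11=352
  222^12=131  222^13=136  222^14=187  222^15=213  222^16=337  222^17=331
So 222^17 ≡ 331 (mod 353), giving x = 17.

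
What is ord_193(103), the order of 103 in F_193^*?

The order of 103 must divide p − 1 = 192 = 2^6 · 3.
Divisors: 1, 2, 3, 4, 6, 8, 12, 16, 24, 32, 48, 64, 96, 192.
Check each in increasing order: 103^1 ≡ 103;  103^2 ≡ 187;  103^3 ≡ 154;  103^4 ≡ 36;  103^6 ≡ 170;  103^8 ≡ 138;  103^12 ≡ 143;  103^16 ≡ 130;  103^24 ≡ 184;  103^32 ≡ 109;  103^48 ≡ 81;  103^64 ≡ 108;  103^96 ≡ 192;  103^192 ≡ 1.
Smallest exponent giving 1 is 192.

192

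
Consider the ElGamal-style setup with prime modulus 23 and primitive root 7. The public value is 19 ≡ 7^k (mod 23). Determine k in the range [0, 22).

17

Successive powers of 7 modulo 23:
  7^0=1  7^1=7  7^2=3  7^3=21  7^4=9  7^5=17
  7^6=4  7^7=5  7^8=12  7^9=15  7^10=13  7^11=22
  7^12=16  7^13=20  7^14=2  7^15=14  7^16=6  7^17=19
So 7^17 ≡ 19 (mod 23), giving k = 17.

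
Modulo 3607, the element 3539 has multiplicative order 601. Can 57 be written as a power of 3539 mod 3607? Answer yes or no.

no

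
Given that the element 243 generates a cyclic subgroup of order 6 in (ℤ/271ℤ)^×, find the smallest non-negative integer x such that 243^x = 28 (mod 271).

4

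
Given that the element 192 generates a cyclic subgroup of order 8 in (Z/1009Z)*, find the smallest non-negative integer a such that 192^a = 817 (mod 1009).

5

Successive powers of 192 modulo 1009:
  192^0=1  192^1=192  192^2=540  192^3=762  192^4=1008  192^5=817
So 192^5 ≡ 817 (mod 1009), giving a = 5.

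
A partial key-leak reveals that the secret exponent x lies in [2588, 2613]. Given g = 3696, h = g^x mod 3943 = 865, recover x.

Compute 3696^2588 mod 3943 = 2248, then multiply by 3696 repeatedly:
  3696^2588=2248  3696^2589=707  3696^2590=2806  3696^2591=886  3696^2592=1966
  3696^2593=3330  3696^2594=1577  3696^2595=838  3696^2596=1993  3696^2597=604
  3696^2598=646  3696^2599=2101  3696^2600=1529  3696^2601=865
Found 865 at exponent 2601.

2601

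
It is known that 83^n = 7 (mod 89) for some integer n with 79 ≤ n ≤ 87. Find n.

Compute 83^79 mod 89 = 76, then multiply by 83 repeatedly:
  83^79=76  83^80=78  83^81=66  83^82=49  83^83=62
  83^84=73  83^85=7
Found 7 at exponent 85.

85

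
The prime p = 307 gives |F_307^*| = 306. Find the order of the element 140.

102

The order of 140 must divide p − 1 = 306 = 2 · 3^2 · 17.
Divisors: 1, 2, 3, 6, 9, 17, 18, 34, 51, 102, 153, 306.
Check each in increasing order: 140^1 ≡ 140;  140^2 ≡ 259;  140^3 ≡ 34;  140^6 ≡ 235;  140^9 ≡ 8;  140^17 ≡ 18;  140^18 ≡ 64;  140^34 ≡ 17;  140^51 ≡ 306;  140^102 ≡ 1.
Smallest exponent giving 1 is 102.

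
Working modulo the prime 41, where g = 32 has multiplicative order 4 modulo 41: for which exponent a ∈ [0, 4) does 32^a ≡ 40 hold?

2

Successive powers of 32 modulo 41:
  32^0=1  32^1=32  32^2=40
So 32^2 ≡ 40 (mod 41), giving a = 2.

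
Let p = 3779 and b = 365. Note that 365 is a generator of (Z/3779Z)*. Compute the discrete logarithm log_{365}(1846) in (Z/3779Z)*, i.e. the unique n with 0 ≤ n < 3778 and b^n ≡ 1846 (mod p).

1946

Baby-step giant-step with m = ceil(sqrt(3778)) = 62.
Baby table (365^j mod 3779 for j=0..61):
  0:1  1:365  2:960  3:2732  4:3303  5:94  6:299  7:3323
  8:3615  9:604  10:1278  11:1653  12:2484  13:3479  14:91  15:2983
  16:443  17:2977  18:2032  19:996  20:756  21:73  22:192  23:2058
  24:2928  25:3042  26:3083  27:2932  28:723  29:3144  30:2523  31:2598
  32:3520  33:3719  34:774  35:2864  36:2356  37:2107  38:1918  39:955
  40:907  41:2282  42:1550  43:2679  44:2853  45:2120  46:2884  47:2098
  48:2412  49:3652  50:2772  51:2787  52:704  53:3767  54:3178  55:3596
  56:1227  57:1933  58:2651  59:191  60:1693  61:1968
Giant step factor: 365^(-62) ≡ 256 (mod 3779).
Scan 1846·256^i mod 3779 for i = 0, 1, …:
  i=0: 1846   i=1: 201   i=2: 2329   i=3: 2921
  i=4: 3313   i=5: 1632   i=6: 2102   i=7: 1494
  i=8: 785   i=9: 673     …   i=30: 720
  i=31: 2928
Match at i=31, j=24: n = 31·62 + 24 = 1946.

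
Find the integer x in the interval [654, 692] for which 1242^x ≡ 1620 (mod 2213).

Compute 1242^654 mod 2213 = 1750, then multiply by 1242 repeatedly:
  1242^654=1750  1242^655=334  1242^656=997  1242^657=1207  1242^658=893
  1242^659=393  1242^660=1246  1242^661=645  1242^662=2197  1242^663=45
  1242^664=565  1242^665=209  1242^666=657  1242^667=1610  1242^668=1281
  1242^669=2068  1242^670=1376  1242^671=556  1242^672=96  1242^673=1943
  1242^674=1036  1242^675=959  1242^676=484  1242^677=1405  1242^678=1166
  1242^679=870  1242^680=596  1242^681=1090  1242^682=1637  1242^683=1620
Found 1620 at exponent 683.

683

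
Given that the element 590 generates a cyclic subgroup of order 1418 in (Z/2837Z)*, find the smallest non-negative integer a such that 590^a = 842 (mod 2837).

397

Baby-step giant-step with m = ceil(sqrt(1418)) = 38.
Baby table (590^j mod 2837 for j=0..37):
  0:1  1:590  2:1986  3:59  4:766  5:857  6:644  7:2639
  8:2334  9:1115  10:2503  11:1530  12:534  13:153  14:2323  15:299
  16:516  17:881  18:619  19:2074  20:913  21:2477  22:375  23:2801
  24:1456  25:2266  26:713  27:794  28:355  29:2349  30:1454  31:1086
  32:2415  33:676  34:1660  35:635  36:166  37:1482
Giant step factor: 590^(-38) ≡ 1880 (mod 2837).
Scan 842·1880^i mod 2837 for i = 0, 1, …:
  i=0: 842   i=1: 2751   i=2: 29   i=3: 617
  i=4: 2464   i=5: 2336   i=6: 4   i=7: 1846
  i=8: 829   i=9: 1007   i=10: 881
Match at i=10, j=17: a = 10·38 + 17 = 397.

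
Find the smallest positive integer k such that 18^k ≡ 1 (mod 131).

26

The order of 18 must divide p − 1 = 130 = 2 · 5 · 13.
Divisors: 1, 2, 5, 10, 13, 26, 65, 130.
Check each in increasing order: 18^1 ≡ 18;  18^2 ≡ 62;  18^5 ≡ 24;  18^10 ≡ 52;  18^13 ≡ 130;  18^26 ≡ 1.
Smallest exponent giving 1 is 26.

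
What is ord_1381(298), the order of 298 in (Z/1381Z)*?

The order of 298 must divide p − 1 = 1380 = 2^2 · 3 · 5 · 23.
Divisors: 1, 2, 3, 4, 5, 6, 10, 12, 15, 20, 23, 30, 46, 60, 69, 92, 115, 138, 230, 276, 345, 460, 690, 1380.
Check each in increasing order: 298^1 ≡ 298;  298^2 ≡ 420;  298^3 ≡ 870;  298^4 ≡ 1013;  298^5 ≡ 816;  298^6 ≡ 112;  298^10 ≡ 214;  298^12 ≡ 115;  298^15 ≡ 618;  298^20 ≡ 223;  298^23 ≡ 670;  298^30 ≡ 768;  298^46 ≡ 75;  298^60 ≡ 137;  298^69 ≡ 534;  298^92 ≡ 101;  298^115 ≡ 1.
Smallest exponent giving 1 is 115.

115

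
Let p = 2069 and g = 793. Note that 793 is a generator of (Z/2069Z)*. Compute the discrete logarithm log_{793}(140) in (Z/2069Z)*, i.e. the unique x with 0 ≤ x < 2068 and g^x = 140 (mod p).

1996

Baby-step giant-step with m = ceil(sqrt(2068)) = 46.
Baby table (793^j mod 2069 for j=0..45):
  0:1  1:793  2:1942  3:670  4:1646  5:1808  6:1996  7:43
  8:995  9:746  10:1913  11:432  12:1191  13:999  14:1849  15:1405
  16:1043  17:1568  18:2024  19:1557  20:1577  21:885  22:414  23:1400
  24:1216  25:134  26:743  27:1603  28:813  29:1250  30:199  31:563
  32:1624  33:914  34:652  35:1855  36:2025  37:281  38:1450  39:1555
  40:2060  41:1139  42:1143  43:177  44:1738  45:280
Giant step factor: 793^(-46) ≡ 570 (mod 2069).
Scan 140·570^i mod 2069 for i = 0, 1, …:
  i=0: 140   i=1: 1178   i=2: 1104   i=3: 304
  i=4: 1553   i=5: 1747   i=6: 601   i=7: 1185
  i=8: 956   i=9: 773     …   i=42: 1470
  i=43: 2024
Match at i=43, j=18: x = 43·46 + 18 = 1996.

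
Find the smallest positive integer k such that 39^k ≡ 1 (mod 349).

The order of 39 must divide p − 1 = 348 = 2^2 · 3 · 29.
Divisors: 1, 2, 3, 4, 6, 12, 29, 58, 87, 116, 174, 348.
Check each in increasing order: 39^1 ≡ 39;  39^2 ≡ 125;  39^3 ≡ 338;  39^4 ≡ 269;  39^6 ≡ 121;  39^12 ≡ 332;  39^29 ≡ 136;  39^58 ≡ 348;  39^87 ≡ 213;  39^116 ≡ 1.
Smallest exponent giving 1 is 116.

116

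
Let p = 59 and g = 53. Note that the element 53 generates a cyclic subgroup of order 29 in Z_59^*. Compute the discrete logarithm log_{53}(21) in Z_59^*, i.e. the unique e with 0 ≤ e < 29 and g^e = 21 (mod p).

Successive powers of 53 modulo 59:
  53^0=1  53^1=53  53^2=36  53^3=20  53^4=57  53^5=12
  53^6=46  53^7=19  53^8=4  53^9=35  53^10=26  53^11=21
So 53^11 ≡ 21 (mod 59), giving e = 11.

11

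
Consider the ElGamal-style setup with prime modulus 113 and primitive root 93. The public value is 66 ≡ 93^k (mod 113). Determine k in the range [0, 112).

Baby-step giant-step with m = ceil(sqrt(112)) = 11.
Baby table (93^j mod 113 for j=0..10):
  0:1  1:93  2:61  3:23  4:105  5:47  6:77  7:42
  8:64  9:76  10:62
Giant step factor: 93^(-11) ≡ 38 (mod 113).
Scan 66·38^i mod 113 for i = 0, 1, …:
  i=0: 66   i=1: 22   i=2: 45   i=3: 15
  i=4: 5   i=5: 77
Match at i=5, j=6: k = 5·11 + 6 = 61.

61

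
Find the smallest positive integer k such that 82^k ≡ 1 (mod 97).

96

The order of 82 must divide p − 1 = 96 = 2^5 · 3.
Divisors: 1, 2, 3, 4, 6, 8, 12, 16, 24, 32, 48, 96.
Check each in increasing order: 82^1 ≡ 82;  82^2 ≡ 31;  82^3 ≡ 20;  82^4 ≡ 88;  82^6 ≡ 12;  82^8 ≡ 81;  82^12 ≡ 47;  82^16 ≡ 62;  82^24 ≡ 75;  82^32 ≡ 61;  82^48 ≡ 96;  82^96 ≡ 1.
Smallest exponent giving 1 is 96.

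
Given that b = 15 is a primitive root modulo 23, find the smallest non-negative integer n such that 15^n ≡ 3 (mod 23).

Successive powers of 15 modulo 23:
  15^0=1  15^1=15  15^2=18  15^3=17  15^4=2  15^5=7
  15^6=13  15^7=11  15^8=4  15^9=14  15^10=3
So 15^10 ≡ 3 (mod 23), giving n = 10.

10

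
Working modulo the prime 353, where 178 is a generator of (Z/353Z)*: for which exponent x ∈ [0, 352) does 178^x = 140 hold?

Baby-step giant-step with m = ceil(sqrt(352)) = 19.
Baby table (178^j mod 353 for j=0..18):
  0:1  1:178  2:267  3:224  4:336  5:151  6:50  7:75
  8:289  9:257  10:209  11:137  12:29  13:220  14:330  15:142
  16:213  17:143  18:38
Giant step factor: 178^(-19) ≡ 192 (mod 353).
Scan 140·192^i mod 353 for i = 0, 1, …:
  i=0: 140   i=1: 52   i=2: 100   i=3: 138
  i=4: 21   i=5: 149   i=6: 15   i=7: 56
  i=8: 162   i=9: 40   i=10: 267
Match at i=10, j=2: x = 10·19 + 2 = 192.

192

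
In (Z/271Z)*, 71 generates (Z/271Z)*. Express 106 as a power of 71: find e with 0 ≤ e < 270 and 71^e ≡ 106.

Baby-step giant-step with m = ceil(sqrt(270)) = 17.
Baby table (71^j mod 271 for j=0..16):
  0:1  1:71  2:163  3:191  4:11  5:239  6:167  7:204
  8:121  9:190  10:211  11:76  12:247  13:193  14:153  15:23
  16:7
Giant step factor: 71^(-17) ≡ 6 (mod 271).
Scan 106·6^i mod 271 for i = 0, 1, …:
  i=0: 106   i=1: 94   i=2: 22   i=3: 132
  i=4: 250   i=5: 145   i=6: 57   i=7: 71
Match at i=7, j=1: e = 7·17 + 1 = 120.

120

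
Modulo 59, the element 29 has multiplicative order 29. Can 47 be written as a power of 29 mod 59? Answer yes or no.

47 ∈ ⟨29⟩ iff 47^29 ≡ 1 (mod 59), since |⟨29⟩| = 29.
47^29 mod 59 = 58.
Since 58 ≠ 1, 47 does not lie in the subgroup.

no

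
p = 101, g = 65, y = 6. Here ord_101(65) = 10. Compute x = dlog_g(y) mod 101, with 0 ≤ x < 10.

3

Successive powers of 65 modulo 101:
  65^0=1  65^1=65  65^2=84  65^3=6
So 65^3 ≡ 6 (mod 101), giving x = 3.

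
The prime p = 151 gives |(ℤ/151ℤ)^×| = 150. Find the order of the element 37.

75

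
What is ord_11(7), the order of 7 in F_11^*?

The order of 7 must divide p − 1 = 10 = 2 · 5.
Divisors: 1, 2, 5, 10.
Check each in increasing order: 7^1 ≡ 7;  7^2 ≡ 5;  7^5 ≡ 10;  7^10 ≡ 1.
Smallest exponent giving 1 is 10.

10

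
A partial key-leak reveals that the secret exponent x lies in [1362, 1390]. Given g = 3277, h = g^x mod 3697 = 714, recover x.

Compute 3277^1362 mod 3697 = 1318, then multiply by 3277 repeatedly:
  3277^1362=1318  3277^1363=990  3277^1364=1961  3277^1365=811  3277^1366=3201
  3277^1367=1288  3277^1368=2499  3277^1369=368  3277^1370=714
Found 714 at exponent 1370.

1370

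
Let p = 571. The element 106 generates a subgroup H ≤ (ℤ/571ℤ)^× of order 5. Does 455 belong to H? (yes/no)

455 ∈ ⟨106⟩ iff 455^5 ≡ 1 (mod 571), since |⟨106⟩| = 5.
455^5 mod 571 = 181.
Since 181 ≠ 1, 455 does not lie in the subgroup.

no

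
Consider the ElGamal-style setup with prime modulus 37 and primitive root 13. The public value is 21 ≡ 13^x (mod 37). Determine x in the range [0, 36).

2

Successive powers of 13 modulo 37:
  13^0=1  13^1=13  13^2=21
So 13^2 ≡ 21 (mod 37), giving x = 2.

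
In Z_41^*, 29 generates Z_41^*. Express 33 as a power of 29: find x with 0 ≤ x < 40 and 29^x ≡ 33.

14

Successive powers of 29 modulo 41:
  29^0=1  29^1=29  29^2=21  29^3=35  29^4=31  29^5=38
  29^6=36  29^7=19  29^8=18  29^9=30  29^10=9  29^11=15
  29^12=25  29^13=28  29^14=33
So 29^14 ≡ 33 (mod 41), giving x = 14.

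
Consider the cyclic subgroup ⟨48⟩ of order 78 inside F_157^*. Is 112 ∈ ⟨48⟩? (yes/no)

no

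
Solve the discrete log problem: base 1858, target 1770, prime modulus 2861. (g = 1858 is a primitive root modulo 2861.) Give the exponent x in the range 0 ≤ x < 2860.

554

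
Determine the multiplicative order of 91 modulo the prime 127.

126

The order of 91 must divide p − 1 = 126 = 2 · 3^2 · 7.
Divisors: 1, 2, 3, 6, 7, 9, 14, 18, 21, 42, 63, 126.
Check each in increasing order: 91^1 ≡ 91;  91^2 ≡ 26;  91^3 ≡ 80;  91^6 ≡ 50;  91^7 ≡ 105;  91^9 ≡ 63;  91^14 ≡ 103;  91^18 ≡ 32;  91^21 ≡ 20;  91^42 ≡ 19;  91^63 ≡ 126;  91^126 ≡ 1.
Smallest exponent giving 1 is 126.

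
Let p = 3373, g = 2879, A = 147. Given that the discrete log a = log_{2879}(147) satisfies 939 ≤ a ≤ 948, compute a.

Compute 2879^939 mod 3373 = 2908, then multiply by 2879 repeatedly:
  2879^939=2908  2879^940=346  2879^941=1099  2879^942=147
Found 147 at exponent 942.

942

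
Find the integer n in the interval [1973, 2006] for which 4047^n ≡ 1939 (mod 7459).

1990

Compute 4047^1973 mod 7459 = 7308, then multiply by 4047 repeatedly:
  4047^1973=7308  4047^1974=541  4047^1975=3940  4047^1976=5297  4047^1977=7252
  4047^1978=5138  4047^1979=5253  4047^1980=741  4047^1981=309  4047^1982=4870
  4047^1983=2212  4047^1984=1164  4047^1985=4079  4047^1986=946  4047^1987=1995
  4047^1988=3127  4047^1989=4505  4047^1990=1939
Found 1939 at exponent 1990.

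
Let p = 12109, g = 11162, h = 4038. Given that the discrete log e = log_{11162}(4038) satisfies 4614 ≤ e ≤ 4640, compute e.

4616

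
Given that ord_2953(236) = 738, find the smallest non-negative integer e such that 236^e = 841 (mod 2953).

Baby-step giant-step with m = ceil(sqrt(738)) = 28.
Baby table (236^j mod 2953 for j=0..27):
  0:1  1:236  2:2542  3:453  4:600  5:2809  6:1452  7:124
  8:2687  9:2190  10:65  11:575  12:2815  13:2868  14:611  15:2452
  16:2837  17:2154  18:428  19:606  20:1272  21:1939  22:2842  23:381
  24:1326  25:2871  26:1319  27:1219
Giant step factor: 236^(-28) ≡ 841 (mod 2953).
Scan 841·841^i mod 2953 for i = 0, 1, …:
  i=0: 841   i=1: 1514   i=2: 531   i=3: 668
  i=4: 718   i=5: 1426   i=6: 348   i=7: 321
  i=8: 1238   i=9: 1702     …   i=24: 1064
  i=25: 65
Match at i=25, j=10: e = 25·28 + 10 = 710.

710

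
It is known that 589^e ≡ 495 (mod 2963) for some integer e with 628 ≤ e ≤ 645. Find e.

Compute 589^628 mod 2963 = 1783, then multiply by 589 repeatedly:
  589^628=1783  589^629=1285  589^630=1300  589^631=1246  589^632=2033
  589^633=385  589^634=1577  589^635=1434  589^636=171  589^637=2940
  589^638=1268  589^639=176  589^640=2922  589^641=2518  589^642=1602
  589^643=1344  589^644=495
Found 495 at exponent 644.

644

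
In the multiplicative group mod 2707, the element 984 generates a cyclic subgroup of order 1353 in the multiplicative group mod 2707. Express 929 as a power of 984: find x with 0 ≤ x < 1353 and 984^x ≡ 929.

1069

Baby-step giant-step with m = ceil(sqrt(1353)) = 37.
Baby table (984^j mod 2707 for j=0..36):
  0:1  1:984  2:1857  3:63  4:2438  5:590  6:1262  7:2002
  8:1979  9:1003  10:1604  11:155  12:928  13:893  14:1644  15:1617
  16:2119  17:706  18:1712  19:854  20:1166  21:2283  22:2369  23:369
  24:358  25:362  26:1591  27:898  28:1150  29:74  30:2434  31:2068
  32:1955  33:1750  34:348  35:1350  36:1970
Giant step factor: 984^(-37) ≡ 1303 (mod 2707).
Scan 929·1303^i mod 2707 for i = 0, 1, …:
  i=0: 929   i=1: 458   i=2: 1234   i=3: 2651
  i=4: 121   i=5: 657   i=6: 659   i=7: 558
  i=8: 1598   i=9: 511     …   i=27: 689
  i=28: 1750
Match at i=28, j=33: x = 28·37 + 33 = 1069.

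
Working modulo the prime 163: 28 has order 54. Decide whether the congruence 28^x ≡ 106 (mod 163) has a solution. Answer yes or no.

106 ∈ ⟨28⟩ iff 106^54 ≡ 1 (mod 163), since |⟨28⟩| = 54.
106^54 mod 163 = 104.
Since 104 ≠ 1, 106 does not lie in the subgroup.

no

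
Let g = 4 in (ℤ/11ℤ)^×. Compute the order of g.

The order of 4 must divide p − 1 = 10 = 2 · 5.
Divisors: 1, 2, 5, 10.
Check each in increasing order: 4^1 ≡ 4;  4^2 ≡ 5;  4^5 ≡ 1.
Smallest exponent giving 1 is 5.

5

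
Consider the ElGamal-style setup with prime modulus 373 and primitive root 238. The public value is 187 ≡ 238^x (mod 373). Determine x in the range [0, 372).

95

Baby-step giant-step with m = ceil(sqrt(372)) = 20.
Baby table (238^j mod 373 for j=0..19):
  0:1  1:238  2:321  3:306  4:93  5:127  6:13  7:110
  8:70  9:248  10:90  11:159  12:169  13:311  14:164  15:240
  16:51  17:202  18:332  19:313
Giant step factor: 238^(-20) ≡ 95 (mod 373).
Scan 187·95^i mod 373 for i = 0, 1, …:
  i=0: 187   i=1: 234   i=2: 223   i=3: 297
  i=4: 240
Match at i=4, j=15: x = 4·20 + 15 = 95.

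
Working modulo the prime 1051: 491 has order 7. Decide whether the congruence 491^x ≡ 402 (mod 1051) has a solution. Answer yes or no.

yes

402 ∈ ⟨491⟩ iff 402^7 ≡ 1 (mod 1051), since |⟨491⟩| = 7.
402^7 mod 1051 = 1.
Since 1 = 1, 402 lies in the subgroup.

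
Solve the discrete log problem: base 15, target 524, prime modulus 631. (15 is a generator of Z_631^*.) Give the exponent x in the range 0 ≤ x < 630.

Baby-step giant-step with m = ceil(sqrt(630)) = 26.
Baby table (15^j mod 631 for j=0..25):
  0:1  1:15  2:225  3:220  4:145  5:282  6:444  7:350
  8:202  9:506  10:18  11:270  12:264  13:174  14:86  15:28
  16:420  17:621  18:481  19:274  20:324  21:443  22:335  23:608
  24:286  25:504
Giant step factor: 15^(-26) ≡ 368 (mod 631).
Scan 524·368^i mod 631 for i = 0, 1, …:
  i=0: 524   i=1: 377   i=2: 547   i=3: 7
  i=4: 52   i=5: 206   i=6: 88   i=7: 203
  i=8: 246   i=9: 295   i=10: 28
Match at i=10, j=15: x = 10·26 + 15 = 275.

275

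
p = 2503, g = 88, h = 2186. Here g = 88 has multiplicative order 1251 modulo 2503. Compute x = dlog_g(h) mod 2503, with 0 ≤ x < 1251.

74

Baby-step giant-step with m = ceil(sqrt(1251)) = 36.
Baby table (88^j mod 2503 for j=0..35):
  0:1  1:88  2:235  3:656  4:159  5:1477  6:2323  7:1681
  8:251  9:2064  10:1416  11:1961  12:2364  13:283  14:2377  15:1427
  16:426  17:2446  18:2493  19:1623  20:153  21:949  22:913  23:248
  24:1800  25:711  26:2496  27:1887  28:858  29:414  30:1390  31:2176
  32:1260  33:748  34:746  35:570
Giant step factor: 88^(-36) ≡ 826 (mod 2503).
Scan 2186·826^i mod 2503 for i = 0, 1, …:
  i=0: 2186   i=1: 973   i=2: 235
Match at i=2, j=2: x = 2·36 + 2 = 74.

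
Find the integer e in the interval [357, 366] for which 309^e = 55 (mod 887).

Compute 309^357 mod 887 = 812, then multiply by 309 repeatedly:
  309^357=812  309^358=774  309^359=563  309^360=115  309^361=55
Found 55 at exponent 361.

361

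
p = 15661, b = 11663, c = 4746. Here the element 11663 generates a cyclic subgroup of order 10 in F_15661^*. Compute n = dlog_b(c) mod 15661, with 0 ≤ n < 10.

Successive powers of 11663 modulo 15661:
  11663^0=1  11663^1=11663  11663^2=9784  11663^3=4746
So 11663^3 ≡ 4746 (mod 15661), giving n = 3.

3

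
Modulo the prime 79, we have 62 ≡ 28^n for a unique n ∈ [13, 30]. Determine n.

24

Compute 28^13 mod 79 = 24, then multiply by 28 repeatedly:
  28^13=24  28^14=40  28^15=14  28^16=76  28^17=74
  28^18=18  28^19=30  28^20=50  28^21=57  28^22=16
  28^23=53  28^24=62
Found 62 at exponent 24.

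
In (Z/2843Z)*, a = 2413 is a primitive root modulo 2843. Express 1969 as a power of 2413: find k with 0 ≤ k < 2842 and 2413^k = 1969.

Baby-step giant-step with m = ceil(sqrt(2842)) = 54.
Baby table (2413^j mod 2843 for j=0..53):
  0:1  1:2413  2:105  3:338  4:2496  5:1374  6:524  7:2120
  8:1003  9:846  10:124  11:697  12:1648  13:2110  14:2460  15:2639
  16:2430  17:1324  18:2123  19:2556  20:1161  21:1138  22:2499  23:84
  24:839  25:291  26:2805  27:2125  28:1696  29:1371  30:1814  31:1805
  32:2832  33:1887  34:1688  35:1968  36:974  37:1944  38:2765  39:2267
  40:339  41:2066  42:1479  43:862  44:1773  45:2377  46:1370  47:2244
  48:1700  49:2494  50:2234  51:314  52:1444  53:1697
Giant step factor: 2413^(-54) ≡ 142 (mod 2843).
Scan 1969·142^i mod 2843 for i = 0, 1, …:
  i=0: 1969   i=1: 984   i=2: 421   i=3: 79
  i=4: 2689   i=5: 876   i=6: 2143   i=7: 105
Match at i=7, j=2: k = 7·54 + 2 = 380.

380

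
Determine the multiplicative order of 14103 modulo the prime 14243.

7121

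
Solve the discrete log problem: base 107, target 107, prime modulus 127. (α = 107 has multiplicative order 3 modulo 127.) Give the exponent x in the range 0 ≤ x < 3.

1

Successive powers of 107 modulo 127:
  107^0=1  107^1=107
So 107^1 ≡ 107 (mod 127), giving x = 1.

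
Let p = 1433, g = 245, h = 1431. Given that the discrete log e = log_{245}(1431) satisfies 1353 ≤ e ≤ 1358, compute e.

1356

Compute 245^1353 mod 1433 = 707, then multiply by 245 repeatedly:
  245^1353=707  245^1354=1255  245^1355=813  245^1356=1431
Found 1431 at exponent 1356.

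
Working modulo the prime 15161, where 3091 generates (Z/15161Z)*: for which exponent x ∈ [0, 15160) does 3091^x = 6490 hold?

13552

Baby-step giant-step with m = ceil(sqrt(15160)) = 124.
Baby table (3091^j mod 15161 for j=0..123):
  0:1  1:3091  2:2851  3:3900  4:1905  5:5887  6:3517  7:610
  8:5546  9:10756  10:13884  11:9814  12:13074  13:7669  14:8236  15:2157
  16:11608  17:9402  18:13106  19:454  20:8502  21:5669  22:11924  23:693
  24:4362  25:4813  26:4042  27:1158  28:1382  29:11521  30:13383  31:7645
  32:9857  33:9538  34:8974  35:9165  36:8267  37:7012  38:9023  39:9014
  40:11517  41:1019  42:11402  43:9418  44:1918  45:587  46:10258  47:5827
  48:15150  49:11482  50:14122  51:2583  52:9367  53:11048  54:6796  55:8451
  56:14799  57:2972  58:14047  59:13334  60:7796  61:6607  62:370  63:6595
  64:8761  65:2705  66:7444  67:10167  68:12605  69:13446  70:5285  71:7538
  72:12662  73:7701  74:1021  75:2423  76:15120  77:9718  78:4397  79:6871
  80:12861  81:1209  82:7413  83:5312  84:29  85:13834  86:6874  87:6973
  88:9762  89:3952  90:11027  91:2529  92:9224  93:8704  94:8450  95:11708
  96:121  97:10147  98:11429  99:1909  100:3090  101:14921  102:1049  103:13166
  104:3982  105:12791  106:12254  107:4936  108:5210  109:3128  110:11091  111:3260
  112:9756  113:567  114:9082  115:9451  116:12955  117:3704  118:2509  119:8048
  120:12328  121:6255  122:3930  123:3669
Giant step factor: 3091^(-124) ≡ 2454 (mod 15161).
Scan 6490·2454^i mod 15161 for i = 0, 1, …:
  i=0: 6490   i=1: 7410   i=2: 6101   i=3: 7947
  i=4: 4892   i=5: 12617   i=6: 3356   i=7: 3201
  i=8: 1856   i=9: 6324     …   i=108: 13972
  i=109: 8267
Match at i=109, j=36: x = 109·124 + 36 = 13552.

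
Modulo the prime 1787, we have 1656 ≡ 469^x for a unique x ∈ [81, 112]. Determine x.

104

Compute 469^81 mod 1787 = 1621, then multiply by 469 repeatedly:
  469^81=1621  469^82=774  469^83=245  469^84=537  469^85=1673
  469^86=144  469^87=1417  469^88=1596  469^89=1558  469^90=1606
  469^91=887  469^92=1419  469^93=747  469^94=91  469^95=1578
  469^96=264  469^97=513  469^98=1139  469^99=1665  469^100=1753
  469^101=137  469^102=1708  469^103=476  469^104=1656
Found 1656 at exponent 104.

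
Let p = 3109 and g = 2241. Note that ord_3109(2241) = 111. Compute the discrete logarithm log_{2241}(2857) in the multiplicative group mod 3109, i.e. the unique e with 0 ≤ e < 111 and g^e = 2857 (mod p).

4

Baby-step giant-step with m = ceil(sqrt(111)) = 11.
Baby table (2241^j mod 3109 for j=0..10):
  0:1  1:2241  2:1046  3:3009  4:2857  5:1106  6:673  7:328
  8:1324  9:1098  10:1399
Giant step factor: 2241^(-11) ≡ 831 (mod 3109).
Scan 2857·831^i mod 3109 for i = 0, 1, …:
  i=0: 2857
Match at i=0, j=4: e = 0·11 + 4 = 4.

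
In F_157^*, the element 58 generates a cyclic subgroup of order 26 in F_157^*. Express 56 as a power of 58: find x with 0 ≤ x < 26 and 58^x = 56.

5

Successive powers of 58 modulo 157:
  58^0=1  58^1=58  58^2=67  58^3=118  58^4=93  58^5=56
So 58^5 ≡ 56 (mod 157), giving x = 5.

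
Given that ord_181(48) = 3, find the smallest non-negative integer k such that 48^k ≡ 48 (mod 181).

Successive powers of 48 modulo 181:
  48^0=1  48^1=48
So 48^1 ≡ 48 (mod 181), giving k = 1.

1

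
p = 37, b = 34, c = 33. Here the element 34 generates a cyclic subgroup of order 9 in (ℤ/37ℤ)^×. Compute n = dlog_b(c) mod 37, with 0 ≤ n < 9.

Successive powers of 34 modulo 37:
  34^0=1  34^1=34  34^2=9  34^3=10  34^4=7  34^5=16
  34^6=26  34^7=33
So 34^7 ≡ 33 (mod 37), giving n = 7.

7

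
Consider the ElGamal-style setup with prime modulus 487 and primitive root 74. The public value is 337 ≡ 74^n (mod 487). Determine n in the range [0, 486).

464

Baby-step giant-step with m = ceil(sqrt(486)) = 23.
Baby table (74^j mod 487 for j=0..22):
  0:1  1:74  2:119  3:40  4:38  5:377  6:139  7:59
  8:470  9:203  10:412  11:294  12:328  13:409  14:72  15:458
  16:289  17:445  18:301  19:359  20:268  21:352  22:237
Giant step factor: 74^(-23) ≡ 406 (mod 487).
Scan 337·406^i mod 487 for i = 0, 1, …:
  i=0: 337   i=1: 462   i=2: 77   i=3: 94
  i=4: 178   i=5: 192   i=6: 32   i=7: 330
  i=8: 55   i=9: 415     …   i=19: 228
  i=20: 38
Match at i=20, j=4: n = 20·23 + 4 = 464.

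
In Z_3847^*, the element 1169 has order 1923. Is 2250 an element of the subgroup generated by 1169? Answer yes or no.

2250 ∈ ⟨1169⟩ iff 2250^1923 ≡ 1 (mod 3847), since |⟨1169⟩| = 1923.
2250^1923 mod 3847 = 3846.
Since 3846 ≠ 1, 2250 does not lie in the subgroup.

no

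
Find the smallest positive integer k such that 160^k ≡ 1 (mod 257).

The order of 160 must divide p − 1 = 256 = 2^8.
Divisors: 1, 2, 4, 8, 16, 32, 64, 128, 256.
Check each in increasing order: 160^1 ≡ 160;  160^2 ≡ 157;  160^4 ≡ 234;  160^8 ≡ 15;  160^16 ≡ 225;  160^32 ≡ 253;  160^64 ≡ 16;  160^128 ≡ 256;  160^256 ≡ 1.
Smallest exponent giving 1 is 256.

256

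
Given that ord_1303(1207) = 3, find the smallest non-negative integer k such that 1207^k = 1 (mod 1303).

0

Successive powers of 1207 modulo 1303:
  1207^0=1
So 1207^0 ≡ 1 (mod 1303), giving k = 0.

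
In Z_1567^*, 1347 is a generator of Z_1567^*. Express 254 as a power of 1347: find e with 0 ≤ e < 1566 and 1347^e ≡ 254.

Baby-step giant-step with m = ceil(sqrt(1566)) = 40.
Baby table (1347^j mod 1567 for j=0..39):
  0:1  1:1347  2:1390  3:1332  4:1556  5:853  6:380  7:1018
  8:121  9:19  10:521  11:1338  12:236  13:1358  14:537  15:952
  16:538  17:732  18:361  19:497  20:350  21:1350  22:730  23:801
  24:851  25:820  26:1372  27:591  28:41  29:382  30:578  31:1334
  32:1116  33:499  34:1477  35:996  36:260  37:779  38:990  39:13
Giant step factor: 1347^(-40) ≡ 692 (mod 1567).
Scan 254·692^i mod 1567 for i = 0, 1, …:
  i=0: 254   i=1: 264   i=2: 916   i=3: 804
  i=4: 83   i=5: 1024   i=6: 324   i=7: 127
  i=8: 132   i=9: 458     …   i=34: 412
  i=35: 1477
Match at i=35, j=34: e = 35·40 + 34 = 1434.

1434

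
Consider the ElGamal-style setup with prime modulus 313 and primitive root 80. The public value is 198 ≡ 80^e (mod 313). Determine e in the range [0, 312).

114

Baby-step giant-step with m = ceil(sqrt(312)) = 18.
Baby table (80^j mod 313 for j=0..17):
  0:1  1:80  2:140  3:245  4:194  5:183  6:242  7:267
  8:76  9:133  10:311  11:153  12:33  13:136  14:238  15:260
  16:142  17:92
Giant step factor: 80^(-18) ≡ 35 (mod 313).
Scan 198·35^i mod 313 for i = 0, 1, …:
  i=0: 198   i=1: 44   i=2: 288   i=3: 64
  i=4: 49   i=5: 150   i=6: 242
Match at i=6, j=6: e = 6·18 + 6 = 114.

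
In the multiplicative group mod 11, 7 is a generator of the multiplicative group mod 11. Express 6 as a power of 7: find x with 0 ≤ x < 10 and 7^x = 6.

7

Successive powers of 7 modulo 11:
  7^0=1  7^1=7  7^2=5  7^3=2  7^4=3  7^5=10
  7^6=4  7^7=6
So 7^7 ≡ 6 (mod 11), giving x = 7.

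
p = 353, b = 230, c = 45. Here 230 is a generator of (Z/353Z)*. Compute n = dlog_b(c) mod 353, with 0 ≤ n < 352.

Baby-step giant-step with m = ceil(sqrt(352)) = 19.
Baby table (230^j mod 353 for j=0..18):
  0:1  1:230  2:303  3:149  4:29  5:316  6:315  7:85
  8:135  9:339  10:310  11:347  12:32  13:300  14:165  15:179
  16:222  17:228  18:196
Giant step factor: 230^(-19) ≡ 112 (mod 353).
Scan 45·112^i mod 353 for i = 0, 1, …:
  i=0: 45   i=1: 98   i=2: 33   i=3: 166
  i=4: 236   i=5: 310
Match at i=5, j=10: n = 5·19 + 10 = 105.

105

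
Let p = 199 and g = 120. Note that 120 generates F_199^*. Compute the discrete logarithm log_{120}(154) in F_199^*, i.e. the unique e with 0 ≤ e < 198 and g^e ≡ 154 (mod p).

Baby-step giant-step with m = ceil(sqrt(198)) = 15.
Baby table (120^j mod 199 for j=0..14):
  0:1  1:120  2:72  3:83  4:10  5:6  6:123  7:34
  8:100  9:60  10:36  11:141  12:5  13:3  14:161
Giant step factor: 120^(-15) ≡ 82 (mod 199).
Scan 154·82^i mod 199 for i = 0, 1, …:
  i=0: 154   i=1: 91   i=2: 99   i=3: 158
  i=4: 21   i=5: 130   i=6: 113   i=7: 112
  i=8: 30   i=9: 72
Match at i=9, j=2: e = 9·15 + 2 = 137.

137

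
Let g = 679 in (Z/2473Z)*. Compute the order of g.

618

The order of 679 must divide p − 1 = 2472 = 2^3 · 3 · 103.
Divisors: 1, 2, 3, 4, 6, 8, 12, 24, 103, 206, 309, 412, 618, 824, 1236, 2472.
Check each in increasing order: 679^1 ≡ 679;  679^2 ≡ 1063;  679^3 ≡ 2134;  679^4 ≡ 2281;  679^6 ≡ 1163;  679^8 ≡ 2242;  679^12 ≡ 2311;  679^24 ≡ 1514;  679^103 ≡ 1016;  679^206 ≡ 1015;  679^309 ≡ 2472;  679^412 ≡ 1457;  679^618 ≡ 1.
Smallest exponent giving 1 is 618.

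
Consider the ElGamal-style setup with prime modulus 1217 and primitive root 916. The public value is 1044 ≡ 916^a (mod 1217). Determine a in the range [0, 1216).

Baby-step giant-step with m = ceil(sqrt(1216)) = 35.
Baby table (916^j mod 1217 for j=0..34):
  0:1  1:916  2:543  3:852  4:335  5:176  6:572  7:642
  8:261  9:544  10:551  11:878  12:1028  13:907  14:818  15:833
  16:1186  17:812  18:205  19:362  20:568  21:629  22:523  23:787
  24:428  25:174  26:1174  27:773  28:991  29:1091  30:199  31:951
  32:961  33:385  34:947
Giant step factor: 916^(-35) ≡ 656 (mod 1217).
Scan 1044·656^i mod 1217 for i = 0, 1, …:
  i=0: 1044   i=1: 910   i=2: 630   i=3: 717
  i=4: 590   i=5: 34   i=6: 398   i=7: 650
  i=8: 450   i=9: 686   i=10: 943   i=11: 372
  i=12: 632   i=13: 812
Match at i=13, j=17: a = 13·35 + 17 = 472.

472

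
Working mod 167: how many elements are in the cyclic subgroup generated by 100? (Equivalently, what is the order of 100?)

83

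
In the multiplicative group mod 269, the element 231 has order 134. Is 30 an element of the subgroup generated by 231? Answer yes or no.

30 ∈ ⟨231⟩ iff 30^134 ≡ 1 (mod 269), since |⟨231⟩| = 134.
30^134 mod 269 = 1.
Since 1 = 1, 30 lies in the subgroup.

yes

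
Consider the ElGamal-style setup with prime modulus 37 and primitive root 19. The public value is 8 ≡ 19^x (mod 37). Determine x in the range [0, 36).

33

Successive powers of 19 modulo 37:
  19^0=1  19^1=19  19^2=28  19^3=14  19^4=7  19^5=22
  19^6=11  19^7=24  19^8=12  19^9=6  19^10=3  19^11=20
  19^12=10  19^13=5  19^14=21  19^15=29  19^16=33  19^17=35
  19^18=36  19^19=18  19^20=9  19^21=23  19^22=30  19^23=15
  19^24=26  19^25=13  19^26=25  19^27=31  19^28=34  19^29=17
  19^30=27  19^31=32  19^32=16  19^33=8
So 19^33 ≡ 8 (mod 37), giving x = 33.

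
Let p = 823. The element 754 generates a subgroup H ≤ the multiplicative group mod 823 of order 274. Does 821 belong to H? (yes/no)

no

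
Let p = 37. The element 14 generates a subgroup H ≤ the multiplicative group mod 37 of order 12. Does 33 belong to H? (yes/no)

no

33 ∈ ⟨14⟩ iff 33^12 ≡ 1 (mod 37), since |⟨14⟩| = 12.
33^12 mod 37 = 10.
Since 10 ≠ 1, 33 does not lie in the subgroup.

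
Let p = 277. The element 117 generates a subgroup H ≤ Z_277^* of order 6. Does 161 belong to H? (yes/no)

161 ∈ ⟨117⟩ iff 161^6 ≡ 1 (mod 277), since |⟨117⟩| = 6.
161^6 mod 277 = 1.
Since 1 = 1, 161 lies in the subgroup.

yes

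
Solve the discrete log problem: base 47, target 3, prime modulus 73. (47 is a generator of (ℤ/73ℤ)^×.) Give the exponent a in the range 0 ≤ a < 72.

42

Baby-step giant-step with m = ceil(sqrt(72)) = 9.
Baby table (47^j mod 73 for j=0..8):
  0:1  1:47  2:19  3:17  4:69  5:31  6:70  7:5
  8:16
Giant step factor: 47^(-9) ≡ 10 (mod 73).
Scan 3·10^i mod 73 for i = 0, 1, …:
  i=0: 3   i=1: 30   i=2: 8   i=3: 7
  i=4: 70
Match at i=4, j=6: a = 4·9 + 6 = 42.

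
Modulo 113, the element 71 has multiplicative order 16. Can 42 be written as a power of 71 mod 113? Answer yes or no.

yes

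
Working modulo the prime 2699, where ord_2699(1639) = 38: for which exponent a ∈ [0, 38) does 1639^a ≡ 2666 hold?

Successive powers of 1639 modulo 2699:
  1639^0=1  1639^1=1639  1639^2=816  1639^3=1419  1639^4=1902  1639^5=33
  1639^6=107  1639^7=2637  1639^8=944  1639^9=689  1639^10=1089  1639^11=832
  1639^12=653  1639^13=1463  1639^14=1145  1639^15=850  1639^16=466  1639^17=2656
  1639^18=2396  1639^19=2698  1639^20=1060  1639^21=1883  1639^22=1280  1639^23=797
  1639^24=2666
So 1639^24 ≡ 2666 (mod 2699), giving a = 24.

24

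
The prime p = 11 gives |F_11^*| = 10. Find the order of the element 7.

10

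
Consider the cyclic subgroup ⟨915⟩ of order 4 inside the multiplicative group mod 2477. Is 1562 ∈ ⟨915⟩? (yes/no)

yes

⟨915⟩ has order 4; its elements mod 2477 are {1, 915, 1562, 2476}.
1562 is in this set.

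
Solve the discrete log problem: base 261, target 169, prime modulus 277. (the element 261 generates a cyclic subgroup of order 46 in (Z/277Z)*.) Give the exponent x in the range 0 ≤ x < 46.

Successive powers of 261 modulo 277:
  261^0=1  261^1=261  261^2=256  261^3=59  261^4=164  261^5=146
  261^6=157  261^7=258  261^8=27  261^9=122  261^10=264  261^11=208
  261^12=273  261^13=64  261^14=84  261^15=41  261^16=175  261^17=247
  261^18=203  261^19=76  261^20=169
So 261^20 ≡ 169 (mod 277), giving x = 20.

20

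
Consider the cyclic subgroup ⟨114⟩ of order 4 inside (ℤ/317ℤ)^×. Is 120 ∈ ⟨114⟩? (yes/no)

⟨114⟩ has order 4; its elements mod 317 are {1, 114, 203, 316}.
120 is not in this set.

no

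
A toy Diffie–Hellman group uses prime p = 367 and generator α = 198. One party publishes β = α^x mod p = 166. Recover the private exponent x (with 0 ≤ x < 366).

88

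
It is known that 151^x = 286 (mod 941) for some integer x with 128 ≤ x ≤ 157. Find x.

Compute 151^128 mod 941 = 327, then multiply by 151 repeatedly:
  151^128=327  151^129=445  151^130=384  151^131=583  151^132=520
  151^133=417  151^134=861  151^135=153  151^136=519  151^137=266
  151^138=644  151^139=321  151^140=480  151^141=23  151^142=650
  151^143=286
Found 286 at exponent 143.

143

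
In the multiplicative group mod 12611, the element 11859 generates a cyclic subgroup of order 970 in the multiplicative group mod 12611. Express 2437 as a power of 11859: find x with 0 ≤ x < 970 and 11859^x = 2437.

606

Baby-step giant-step with m = ceil(sqrt(970)) = 32.
Baby table (11859^j mod 12611 for j=0..31):
  0:1  1:11859  2:10620  3:9134  4:4227  5:11879  6:8191  7:7147
  8:10353  9:8142  10:6162  11:7024  12:1961  13:815  14:5059  15:4154
  16:3720  17:2202  18:8748  19:4446  20:11134  21:936  22:2344  23:2852
  24:11777  25:9229  26:8453  27:11899  28:5762  29:5160  30:3868  31:4405
Giant step factor: 11859^(-32) ≡ 6246 (mod 12611).
Scan 2437·6246^i mod 12611 for i = 0, 1, …:
  i=0: 2437   i=1: 25   i=2: 4818   i=3: 3382
  i=4: 547   i=5: 11592   i=6: 3881   i=7: 2384
  i=8: 9484   i=9: 3197     …   i=17: 8307
  i=18: 3868
Match at i=18, j=30: x = 18·32 + 30 = 606.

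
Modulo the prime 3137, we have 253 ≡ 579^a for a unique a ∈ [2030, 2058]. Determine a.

Compute 579^2030 mod 3137 = 1907, then multiply by 579 repeatedly:
  579^2030=1907  579^2031=3066  579^2032=2809  579^2033=1445  579^2034=2213
  579^2035=1431  579^2036=381  579^2037=1009  579^2038=729  579^2039=1733
  579^2040=2704  579^2041=253
Found 253 at exponent 2041.

2041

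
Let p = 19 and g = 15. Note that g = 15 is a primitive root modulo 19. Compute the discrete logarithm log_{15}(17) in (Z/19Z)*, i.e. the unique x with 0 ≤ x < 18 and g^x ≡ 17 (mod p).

Successive powers of 15 modulo 19:
  15^0=1  15^1=15  15^2=16  15^3=12  15^4=9  15^5=2
  15^6=11  15^7=13  15^8=5  15^9=18  15^10=4  15^11=3
  15^12=7  15^13=10  15^14=17
So 15^14 ≡ 17 (mod 19), giving x = 14.

14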